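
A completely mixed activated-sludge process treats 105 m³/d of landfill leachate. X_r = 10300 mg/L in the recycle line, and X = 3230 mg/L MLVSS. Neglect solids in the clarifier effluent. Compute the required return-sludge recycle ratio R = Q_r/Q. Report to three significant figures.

R ≈ 0.457

Mass balance around the secondary clarifier (neglecting effluent solids): R = X / (X_r − X) = 3230 / (10300 − 3230) = 0.4569.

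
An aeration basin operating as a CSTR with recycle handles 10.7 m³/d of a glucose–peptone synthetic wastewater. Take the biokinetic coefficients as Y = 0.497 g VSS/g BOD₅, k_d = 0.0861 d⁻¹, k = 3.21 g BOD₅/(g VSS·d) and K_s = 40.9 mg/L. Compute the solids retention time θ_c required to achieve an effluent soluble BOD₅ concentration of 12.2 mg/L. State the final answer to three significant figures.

θ_c ≈ 3.57 d

From 1/θ_c = Y·k·S/(K_s + S) − k_d: Y·k·S/(K_s+S) = 0.497 × 3.21 × 12.2 / (40.9 + 12.2) = 0.3665 d⁻¹.
θ_c = 1/(μ − k_d) = 1/(0.3665 − 0.0861) = 1/0.2804 = 3.566 d.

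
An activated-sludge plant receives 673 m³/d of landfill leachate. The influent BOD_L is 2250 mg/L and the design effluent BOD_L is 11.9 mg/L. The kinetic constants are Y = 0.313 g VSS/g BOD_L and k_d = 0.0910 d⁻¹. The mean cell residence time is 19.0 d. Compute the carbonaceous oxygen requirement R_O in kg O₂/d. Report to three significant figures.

The observed yield is Y_obs = Y/(1 + k_d·θ_c) = 0.313 / (1 + 0.0910 × 19.0) = 0.313 / 2.729 = 0.1147 g VSS per g BOD_L removed.
Q·(S₀ − S) = 673 × (2250 − 11.9) × 10⁻³ = 1506 kg/d removed.
Biomass synthesised: P_X = Y_obs × 1506 = 172.8 kg VSS/d.
R_O = Q·ΔS − 1.42 P_X = 1506 − 245.3 = 1261 kg O₂/d.

R_O ≈ 1260 kg O₂/d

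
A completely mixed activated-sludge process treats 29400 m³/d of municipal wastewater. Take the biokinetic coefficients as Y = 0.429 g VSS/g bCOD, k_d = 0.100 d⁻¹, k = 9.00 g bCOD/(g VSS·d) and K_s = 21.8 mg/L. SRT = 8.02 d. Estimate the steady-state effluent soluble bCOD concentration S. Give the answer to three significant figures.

S ≈ 1.35 mg/L

Effluent substrate depends only on kinetics and SRT: S = K_s(1 + k_d θ_c) / [θ_c(Yk − k_d) − 1] = 21.8 × (1 + 0.100 × 8.02) / [8.02 × (0.429 × 9.00 − 0.100) − 1] = 39.28 / 29.16 = 1.347 mg/L.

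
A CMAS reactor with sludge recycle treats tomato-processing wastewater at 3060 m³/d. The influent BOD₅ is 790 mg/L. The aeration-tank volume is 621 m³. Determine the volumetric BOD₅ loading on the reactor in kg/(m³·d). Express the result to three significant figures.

L_v ≈ 3.89 kg BOD₅/(m³·d)

Volumetric loading L_v = Q·S₀ / V = 3060 × 790 g/m³ / 621.0 m³ = 3893 g/(m³·d) = 3.893 kg BOD₅/(m³·d).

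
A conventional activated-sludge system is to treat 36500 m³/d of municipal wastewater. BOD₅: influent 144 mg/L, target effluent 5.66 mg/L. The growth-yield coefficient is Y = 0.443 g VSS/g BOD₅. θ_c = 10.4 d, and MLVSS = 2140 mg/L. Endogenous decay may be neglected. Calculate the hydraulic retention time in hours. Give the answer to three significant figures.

τ ≈ 7.15 h

V·X = Y·Q·ΔS·θ_c gives V = 0.443 × 36500 × (144 − 5.66) × 10.4 / 2140 = 10871 m³.
τ = V/Q = 10871/36500 = 0.2978 d, or 7.148 h.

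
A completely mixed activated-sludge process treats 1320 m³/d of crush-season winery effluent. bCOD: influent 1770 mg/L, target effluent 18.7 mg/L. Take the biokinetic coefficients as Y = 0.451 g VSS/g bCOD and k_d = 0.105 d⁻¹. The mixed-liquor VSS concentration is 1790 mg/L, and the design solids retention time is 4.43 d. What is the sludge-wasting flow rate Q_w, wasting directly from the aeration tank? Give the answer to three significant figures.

Rearranging the biomass balance for a CMAS with decay, V = Y·Q·ΔS·θ_c / [X·(1+k_d θ_c)] = 0.451 × 1320 × (1770 − 18.7) × 4.43 / [1790 × (1 + 0.105 × 4.43)] = 4.62×10^6 / 2623 = 1761 m³.
For wasting at MLVSS concentration, Q_w = V/θ_c = 1761/4.43 = 397.5 m³/d.

Q_w ≈ 398 m³/d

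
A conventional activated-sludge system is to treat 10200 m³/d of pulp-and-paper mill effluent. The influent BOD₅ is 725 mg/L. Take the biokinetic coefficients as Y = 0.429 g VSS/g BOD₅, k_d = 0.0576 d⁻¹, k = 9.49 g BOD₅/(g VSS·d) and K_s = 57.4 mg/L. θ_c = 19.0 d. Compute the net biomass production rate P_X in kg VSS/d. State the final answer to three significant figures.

P_X ≈ 1510 kg VSS/d

Effluent substrate depends only on kinetics and SRT: S = K_s(1 + k_d θ_c) / [θ_c(Yk − k_d) − 1] = 57.4 × (1 + 0.0576 × 19.0) / [19.0 × (0.429 × 9.49 − 0.0576) − 1] = 120.2 / 75.26 = 1.597 mg/L.
Correct the yield for decay: Y_obs = Y/(1 + k_d θ_c) = 0.429 / (1 + 0.0576 × 19.0) = 0.429 / 2.094 = 0.2048.
Q·(S₀ − S) = 10200 × (725 − 1.60) × 10⁻³ = 7379 kg/d removed.
P_X = Y_obs · Q(S₀ − S) = 0.2048 × 7379 = 1511 kg VSS/d.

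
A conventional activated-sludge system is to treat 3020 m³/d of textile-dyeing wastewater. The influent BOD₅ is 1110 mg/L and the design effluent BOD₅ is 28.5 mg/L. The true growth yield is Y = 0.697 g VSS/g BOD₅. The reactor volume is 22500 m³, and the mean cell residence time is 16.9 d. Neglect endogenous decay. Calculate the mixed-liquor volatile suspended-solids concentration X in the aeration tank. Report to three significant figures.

X ≈ 1710 mg/L

From V·X = Y·Q·(S₀ − S)·θ_c (decay neglected): X = 0.697 × 3020 × (1110 − 28.5) × 16.9 / 22500 = 1710 mg/L.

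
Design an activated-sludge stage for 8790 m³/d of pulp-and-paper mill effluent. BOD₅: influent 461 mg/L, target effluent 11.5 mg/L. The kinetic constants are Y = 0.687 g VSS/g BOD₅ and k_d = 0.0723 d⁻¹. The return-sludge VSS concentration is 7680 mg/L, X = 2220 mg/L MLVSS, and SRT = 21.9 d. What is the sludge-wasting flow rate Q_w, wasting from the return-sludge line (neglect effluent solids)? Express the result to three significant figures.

Steady-state biomass mass balance: V·X·(1 + k_d·θ_c) = Y·Q·(S₀ − S)·θ_c, so V = 0.687 × 8790 × (461 − 11.5) × 21.9 / [2220 × (1 + 0.0723 × 21.9)] = 5.94×10^7 / 5735 = 10365 m³.
Wasting from the return line (neglecting effluent solids): Q_w = V·X / (θ_c·X_r) = 10365 × 2220 / (21.9 × 7680) = 136.8 m³/d.

Q_w ≈ 137 m³/d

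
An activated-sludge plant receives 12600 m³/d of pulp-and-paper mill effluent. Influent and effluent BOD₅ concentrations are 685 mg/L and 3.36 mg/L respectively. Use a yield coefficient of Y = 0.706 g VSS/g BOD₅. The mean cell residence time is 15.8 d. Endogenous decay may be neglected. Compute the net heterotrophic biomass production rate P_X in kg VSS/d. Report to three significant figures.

Since k_d ≈ 0, Y_obs = Y = 0.706 g VSS/g BOD₅.
Substrate removed = Q·(S₀ − S) = 12600 m³/d × (685 − 3.36) g/m³ = 8.59×10^6 g/d = 8589 kg/d.
P_X = Y_obs · Q(S₀ − S) = 0.7060 × 8589 = 6064 kg VSS/d.

P_X ≈ 6060 kg VSS/d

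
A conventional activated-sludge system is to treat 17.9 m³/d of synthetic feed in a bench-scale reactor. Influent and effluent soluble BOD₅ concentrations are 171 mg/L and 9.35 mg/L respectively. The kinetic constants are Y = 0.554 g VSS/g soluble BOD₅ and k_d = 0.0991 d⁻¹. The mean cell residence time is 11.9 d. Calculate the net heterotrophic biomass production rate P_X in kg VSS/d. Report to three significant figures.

P_X ≈ 0.736 kg VSS/d

Correct the yield for decay: Y_obs = Y/(1 + k_d θ_c) = 0.554 / (1 + 0.0991 × 11.9) = 0.554 / 2.179 = 0.2542.
Substrate removed = Q·(S₀ − S) = 17.9 m³/d × (171 − 9.35) g/m³ = 2.89×10^3 g/d = 2.894 kg/d.
P_X = Y_obs · Q(S₀ − S) = 0.2542 × 2.894 = 0.7356 kg VSS/d.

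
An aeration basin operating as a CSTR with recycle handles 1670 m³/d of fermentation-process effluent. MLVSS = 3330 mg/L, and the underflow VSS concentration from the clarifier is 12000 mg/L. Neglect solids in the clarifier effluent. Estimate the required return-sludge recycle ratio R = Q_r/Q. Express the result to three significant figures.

R ≈ 0.384

R = Q_r/Q = X/(X_r − X) = 3330 / (12000 − 3330) = 0.3841.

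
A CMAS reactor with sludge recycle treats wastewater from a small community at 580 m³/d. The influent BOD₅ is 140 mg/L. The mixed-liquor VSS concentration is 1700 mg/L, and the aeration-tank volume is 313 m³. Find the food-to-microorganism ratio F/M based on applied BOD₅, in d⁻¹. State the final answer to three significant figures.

Food-to-microorganism ratio F/M = Q S₀ / (V X) = 580 × 140 / (313.0 × 1700) = 0.1526 d⁻¹.

F/M ≈ 0.153 d⁻¹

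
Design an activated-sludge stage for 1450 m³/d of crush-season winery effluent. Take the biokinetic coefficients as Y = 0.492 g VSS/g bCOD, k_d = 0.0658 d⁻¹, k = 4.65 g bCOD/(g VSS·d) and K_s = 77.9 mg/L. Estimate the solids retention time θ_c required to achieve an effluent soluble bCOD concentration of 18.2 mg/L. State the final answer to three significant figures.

θ_c ≈ 2.72 d

At the target effluent, Y k S/(K_s+S) = 0.492×4.65×18.2/96.10 = 0.4333 d⁻¹.
1/θ_c = 0.4333 − 0.0658 = 0.3675 d⁻¹, so θ_c = 2.721 d.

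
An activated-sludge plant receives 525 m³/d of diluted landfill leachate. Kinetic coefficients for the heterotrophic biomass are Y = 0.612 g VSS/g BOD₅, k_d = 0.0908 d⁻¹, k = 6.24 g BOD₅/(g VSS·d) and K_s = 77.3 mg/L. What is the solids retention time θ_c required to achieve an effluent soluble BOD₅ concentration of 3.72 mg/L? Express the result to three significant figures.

θ_c ≈ 11.8 d

From 1/θ_c = Y·k·S/(K_s + S) − k_d: Y·k·S/(K_s+S) = 0.612 × 6.24 × 3.72 / (77.3 + 3.72) = 0.1753 d⁻¹.
Then 1/θ_c = μ − k_d = 0.1753 − 0.0908 = 0.08454 d⁻¹, giving θ_c = 11.83 d.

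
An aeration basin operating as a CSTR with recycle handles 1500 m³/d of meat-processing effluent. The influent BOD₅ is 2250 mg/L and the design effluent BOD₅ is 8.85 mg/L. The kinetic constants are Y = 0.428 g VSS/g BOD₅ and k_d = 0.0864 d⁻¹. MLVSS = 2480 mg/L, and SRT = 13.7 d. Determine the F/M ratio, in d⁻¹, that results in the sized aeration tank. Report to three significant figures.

From the SRT design equation V = Y Q (S₀−S) θ_c / [X (1 + k_d θ_c)] = 0.428 × 1500 × (2250 − 8.85) × 13.7 / [2480 × (1 + 0.0864 × 13.7)] = 1.97×10^7 / 5416 = 3640 m³.
F/M = Q·S₀ / (V·X) = 1500 × 2250 / (3640 × 2480) = 0.3739 g BOD₅·(g VSS·d)⁻¹.

F/M ≈ 0.374 d⁻¹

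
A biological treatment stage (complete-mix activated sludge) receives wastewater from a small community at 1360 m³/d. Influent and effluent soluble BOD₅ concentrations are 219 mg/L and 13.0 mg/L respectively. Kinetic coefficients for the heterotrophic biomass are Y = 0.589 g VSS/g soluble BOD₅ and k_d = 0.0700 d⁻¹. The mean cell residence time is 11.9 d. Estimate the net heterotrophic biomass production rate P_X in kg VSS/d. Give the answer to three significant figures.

P_X ≈ 90.0 kg VSS/d

Y_obs = Y / (1 + k_d θ_c) = 0.589 / (1 + 0.0700 × 11.9) = 0.589 / 1.833 = 0.3213.
Q·(S₀ − S) = 1360 × (219 − 13.0) × 10⁻³ = 280.2 kg/d removed.
Biomass produced: P_X = Y_obs·Q·ΔS = 0.3213 × 280.2 ≈ 90.02 kg VSS/d.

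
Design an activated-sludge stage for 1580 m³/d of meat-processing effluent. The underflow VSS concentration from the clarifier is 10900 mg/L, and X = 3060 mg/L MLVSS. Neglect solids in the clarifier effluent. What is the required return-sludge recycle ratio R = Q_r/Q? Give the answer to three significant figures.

R ≈ 0.390

Solids balance on the clarifier gives (1+R)X = R·X_r, so R = X/(X_r − X) = 3060 / (10900 − 3060) = 0.3903.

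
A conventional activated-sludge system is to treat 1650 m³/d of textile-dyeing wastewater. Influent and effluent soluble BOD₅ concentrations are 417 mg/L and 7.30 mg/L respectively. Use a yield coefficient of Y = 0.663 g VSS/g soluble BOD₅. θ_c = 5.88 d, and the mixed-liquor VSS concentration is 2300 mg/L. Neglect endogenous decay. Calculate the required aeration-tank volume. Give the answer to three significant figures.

With k_d = 0 the design equation reduces to V = Y Q (S₀−S) θ_c / X = 0.663 × 1650 × (417 − 7.30) × 5.88 / 2300 = 1146 m³.

V ≈ 1150 m³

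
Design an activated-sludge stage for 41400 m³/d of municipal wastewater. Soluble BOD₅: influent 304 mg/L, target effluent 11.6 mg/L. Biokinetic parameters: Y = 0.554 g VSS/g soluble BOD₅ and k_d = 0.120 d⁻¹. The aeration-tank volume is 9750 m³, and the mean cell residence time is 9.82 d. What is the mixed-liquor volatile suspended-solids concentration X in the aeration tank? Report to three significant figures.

X ≈ 3100 mg/L

X = Y·Q·ΔS·θ_c / [V·(1 + k_d θ_c)] = 0.554 × 41400 × (304 − 11.6) × 9.82 / [9750 × (1 + 0.120 × 9.82)] = 3101 mg/L.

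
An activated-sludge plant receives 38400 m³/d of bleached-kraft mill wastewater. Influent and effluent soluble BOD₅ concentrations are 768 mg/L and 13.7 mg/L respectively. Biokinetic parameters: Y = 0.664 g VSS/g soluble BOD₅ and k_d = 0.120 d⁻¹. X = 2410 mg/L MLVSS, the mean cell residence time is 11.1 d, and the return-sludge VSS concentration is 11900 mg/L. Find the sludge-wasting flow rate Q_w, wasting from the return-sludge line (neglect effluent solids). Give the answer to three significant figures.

Q_w ≈ 693 m³/d

Steady-state biomass mass balance: V·X·(1 + k_d·θ_c) = Y·Q·(S₀ − S)·θ_c, so V = 0.664 × 38400 × (768 − 13.7) × 11.1 / [2410 × (1 + 0.120 × 11.1)] = 2.13×10^8 / 5620 = 37986 m³.
Q_w = (V·X)/(θ_c X_r) = 37986 × 2410 / (11.1 × 11900) = 693.1 m³/d.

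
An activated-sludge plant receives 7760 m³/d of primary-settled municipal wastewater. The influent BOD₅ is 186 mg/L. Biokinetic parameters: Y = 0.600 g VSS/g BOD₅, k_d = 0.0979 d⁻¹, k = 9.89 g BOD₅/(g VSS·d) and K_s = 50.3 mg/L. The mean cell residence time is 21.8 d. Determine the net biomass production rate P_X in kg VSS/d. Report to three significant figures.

Effluent substrate depends only on kinetics and SRT: S = K_s(1 + k_d θ_c) / [θ_c(Yk − k_d) − 1] = 50.3 × (1 + 0.0979 × 21.8) / [21.8 × (0.600 × 9.89 − 0.0979) − 1] = 157.7 / 126.2 = 1.249 mg/L.
Y_obs = Y / (1 + k_d θ_c) = 0.600 / (1 + 0.0979 × 21.8) = 0.600 / 3.134 = 0.1914.
Substrate removed = Q·(S₀ − S) = 7760 m³/d × (186 − 1.25) g/m³ = 1.43×10^6 g/d = 1434 kg/d.
Net biomass production P_X = Y_obs × Q·(S₀ − S) = 0.1914 × 1434 = 274.5 kg VSS/d.

P_X ≈ 274 kg VSS/d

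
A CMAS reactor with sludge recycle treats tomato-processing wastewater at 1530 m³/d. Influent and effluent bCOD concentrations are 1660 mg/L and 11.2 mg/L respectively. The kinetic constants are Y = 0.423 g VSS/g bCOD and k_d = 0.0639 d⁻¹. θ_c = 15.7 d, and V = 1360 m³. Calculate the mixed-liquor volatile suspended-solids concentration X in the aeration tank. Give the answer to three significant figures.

From V·X·(1 + k_d·θ_c) = Y·Q·(S₀ − S)·θ_c: X = 0.423 × 1530 × (1660 − 11.2) × 15.7 / [1360 × (1 + 0.0639 × 15.7)] = 6149 mg/L.

X ≈ 6150 mg/L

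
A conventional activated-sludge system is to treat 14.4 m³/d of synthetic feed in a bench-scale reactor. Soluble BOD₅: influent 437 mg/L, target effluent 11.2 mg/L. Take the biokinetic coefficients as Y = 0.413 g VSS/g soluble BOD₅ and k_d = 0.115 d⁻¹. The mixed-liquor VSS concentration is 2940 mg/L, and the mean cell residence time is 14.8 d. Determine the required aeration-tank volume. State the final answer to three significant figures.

Rearranging the biomass balance for a CMAS with decay, V = Y·Q·ΔS·θ_c / [X·(1+k_d θ_c)] = 0.413 × 14.4 × (437 − 11.2) × 14.8 / [2940 × (1 + 0.115 × 14.8)] = 3.75×10^4 / 7944 = 4.718 m³.

V ≈ 4.72 m³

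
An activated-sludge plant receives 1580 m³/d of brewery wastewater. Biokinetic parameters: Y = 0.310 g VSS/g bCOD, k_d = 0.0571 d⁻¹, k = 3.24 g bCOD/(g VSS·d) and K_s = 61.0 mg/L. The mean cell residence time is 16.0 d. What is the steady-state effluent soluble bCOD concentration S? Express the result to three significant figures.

For a completely mixed reactor with recycle the Lawrence–McCarty relation gives S = K_s·(1 + k_d·θ_c) / [θ_c·(Y·k − k_d) − 1] = 61.0 × (1 + 0.0571 × 16.0) / [16.0 × (0.310 × 3.24 − 0.0571) − 1] = 116.7 / 14.16 = 8.245 mg/L.

S ≈ 8.25 mg/L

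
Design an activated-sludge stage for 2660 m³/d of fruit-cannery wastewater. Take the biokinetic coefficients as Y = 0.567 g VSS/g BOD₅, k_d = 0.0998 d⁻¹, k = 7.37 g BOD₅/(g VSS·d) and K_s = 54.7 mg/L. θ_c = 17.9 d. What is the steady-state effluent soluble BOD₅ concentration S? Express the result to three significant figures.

S ≈ 2.12 mg/L

From the Monod/SRT balance for a CMAS, S = K_s·(1+k_d θ_c)/[θ_c·(Y k − k_d) − 1] = 54.7 × (1 + 0.0998 × 17.9) / [17.9 × (0.567 × 7.37 − 0.0998) − 1] = 152.4 / 72.01 = 2.116 mg/L.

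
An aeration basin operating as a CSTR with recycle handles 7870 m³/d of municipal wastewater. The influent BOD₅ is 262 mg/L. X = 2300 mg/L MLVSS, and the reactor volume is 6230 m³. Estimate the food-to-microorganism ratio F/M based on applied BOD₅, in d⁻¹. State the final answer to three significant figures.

F/M ≈ 0.144 d⁻¹

F/M = Q·S₀ / (V·X) = 7870 × 262 / (6230 × 2300) = 0.1439 g BOD₅·(g VSS·d)⁻¹.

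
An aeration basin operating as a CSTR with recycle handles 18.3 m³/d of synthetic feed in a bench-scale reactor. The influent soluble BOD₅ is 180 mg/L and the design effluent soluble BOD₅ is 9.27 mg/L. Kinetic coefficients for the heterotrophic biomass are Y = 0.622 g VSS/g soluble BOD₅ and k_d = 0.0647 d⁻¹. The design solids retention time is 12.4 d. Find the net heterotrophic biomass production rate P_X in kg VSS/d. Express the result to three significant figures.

P_X ≈ 1.08 kg VSS/d

Y_obs = Y / (1 + k_d θ_c) = 0.622 / (1 + 0.0647 × 12.4) = 0.622 / 1.802 = 0.3451.
Mass of soluble BOD₅ removed per day: Q(S₀ − S) = 18.3 × 170.7 g/m³ = 3.124 kg/d.
Net biomass production P_X = Y_obs × Q·(S₀ − S) = 0.3451 × 3.124 = 1.078 kg VSS/d.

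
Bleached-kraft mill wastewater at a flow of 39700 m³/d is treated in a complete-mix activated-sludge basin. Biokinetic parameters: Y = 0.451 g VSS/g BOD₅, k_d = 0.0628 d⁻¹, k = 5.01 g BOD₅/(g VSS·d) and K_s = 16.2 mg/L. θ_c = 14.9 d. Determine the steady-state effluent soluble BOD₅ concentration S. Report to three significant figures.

Effluent substrate depends only on kinetics and SRT: S = K_s(1 + k_d θ_c) / [θ_c(Yk − k_d) − 1] = 16.2 × (1 + 0.0628 × 14.9) / [14.9 × (0.451 × 5.01 − 0.0628) − 1] = 31.36 / 31.73 = 0.9883 mg/L.

S ≈ 0.988 mg/L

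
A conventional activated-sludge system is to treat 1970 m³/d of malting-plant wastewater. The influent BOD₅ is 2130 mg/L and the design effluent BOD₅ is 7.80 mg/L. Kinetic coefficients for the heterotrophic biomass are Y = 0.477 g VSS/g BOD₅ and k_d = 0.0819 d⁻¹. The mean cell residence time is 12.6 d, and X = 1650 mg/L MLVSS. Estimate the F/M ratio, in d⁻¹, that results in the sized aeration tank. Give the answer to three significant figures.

Steady-state biomass mass balance: V·X·(1 + k_d·θ_c) = Y·Q·(S₀ − S)·θ_c, so V = 0.477 × 1970 × (2130 − 7.80) × 12.6 / [1650 × (1 + 0.0819 × 12.6)] = 2.51×10^7 / 3353 = 7495 m³.
F/M = Q·S₀ / (V·X) = 1970 × 2130 / (7495 × 1650) = 0.3393 g BOD₅·(g VSS·d)⁻¹.

F/M ≈ 0.339 d⁻¹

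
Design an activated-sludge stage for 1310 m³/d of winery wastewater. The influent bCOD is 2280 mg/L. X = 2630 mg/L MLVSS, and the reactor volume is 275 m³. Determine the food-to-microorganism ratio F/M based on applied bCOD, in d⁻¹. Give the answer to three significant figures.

F/M ≈ 4.13 d⁻¹

Food-to-microorganism ratio F/M = Q S₀ / (V X) = 1310 × 2280 / (275.0 × 2630) = 4.130 d⁻¹.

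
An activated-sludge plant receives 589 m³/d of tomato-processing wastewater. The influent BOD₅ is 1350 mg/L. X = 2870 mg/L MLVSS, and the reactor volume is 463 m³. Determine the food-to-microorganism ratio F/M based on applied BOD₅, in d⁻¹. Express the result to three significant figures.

F/M = applied load / biomass = Q·S₀/(V·X) = 589 × 1350 / (463.0 × 2870) = 0.5984 d⁻¹.

F/M ≈ 0.598 d⁻¹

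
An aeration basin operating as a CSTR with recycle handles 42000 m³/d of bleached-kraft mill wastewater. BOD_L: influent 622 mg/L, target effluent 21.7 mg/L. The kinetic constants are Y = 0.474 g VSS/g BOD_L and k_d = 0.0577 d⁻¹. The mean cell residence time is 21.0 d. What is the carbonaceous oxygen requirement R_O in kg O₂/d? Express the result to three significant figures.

R_O ≈ 17500 kg O₂/d

The observed yield is Y_obs = Y/(1 + k_d·θ_c) = 0.474 / (1 + 0.0577 × 21.0) = 0.474 / 2.212 = 0.2143 g VSS per g BOD_L removed.
ΔS = 622 − 21.7 = 600.3 mg/L, so the substrate removal rate is 42000 × 600.3/1000 = 25213 kg BOD_L/d.
Net sludge production P_X = 0.2143 × 25213 = 5403 kg VSS/d.
Carbonaceous O₂ demand = substrate oxidised − cell-mass equivalent = 25213 − 1.42 × 5403 = 17540 kg O₂/d.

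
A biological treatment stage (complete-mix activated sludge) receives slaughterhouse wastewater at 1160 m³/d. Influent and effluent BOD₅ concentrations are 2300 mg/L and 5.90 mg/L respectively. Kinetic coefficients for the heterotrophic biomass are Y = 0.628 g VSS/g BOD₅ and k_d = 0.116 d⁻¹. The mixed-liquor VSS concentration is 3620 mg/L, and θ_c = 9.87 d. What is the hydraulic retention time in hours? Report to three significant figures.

From the SRT design equation V = Y Q (S₀−S) θ_c / [X (1 + k_d θ_c)] = 0.628 × 1160 × (2300 − 5.90) × 9.87 / [3620 × (1 + 0.116 × 9.87)] = 1.65×10^7 / 7765 = 2124 m³.
τ = V/Q = 2124/1160 = 1.831 d, or 43.95 h.

τ ≈ 44.0 h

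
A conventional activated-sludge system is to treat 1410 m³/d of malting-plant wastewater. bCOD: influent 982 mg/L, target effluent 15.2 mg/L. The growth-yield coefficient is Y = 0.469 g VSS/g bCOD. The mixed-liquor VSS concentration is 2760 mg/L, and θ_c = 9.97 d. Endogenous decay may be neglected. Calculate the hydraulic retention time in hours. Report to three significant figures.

With k_d = 0 the design equation reduces to V = Y Q (S₀−S) θ_c / X = 0.469 × 1410 × (982 − 15.2) × 9.97 / 2760 = 2309 m³.
Hydraulic retention time τ = V/Q = 2309 / 1410 = 1.638 d = 39.31 h.

τ ≈ 39.3 h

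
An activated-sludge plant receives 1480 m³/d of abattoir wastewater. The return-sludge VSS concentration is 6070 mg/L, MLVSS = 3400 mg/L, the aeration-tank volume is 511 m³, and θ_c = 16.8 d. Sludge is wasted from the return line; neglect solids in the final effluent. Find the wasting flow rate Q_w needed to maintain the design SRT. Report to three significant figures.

θ_c = V·X/(Q_w·X_r) when wasting from the recycle, so Q_w = V·X/(θ_c·X_r) = 511.0 × 3400 / (16.8 × 6070) = 17.04 m³/d.

Q_w ≈ 17.0 m³/d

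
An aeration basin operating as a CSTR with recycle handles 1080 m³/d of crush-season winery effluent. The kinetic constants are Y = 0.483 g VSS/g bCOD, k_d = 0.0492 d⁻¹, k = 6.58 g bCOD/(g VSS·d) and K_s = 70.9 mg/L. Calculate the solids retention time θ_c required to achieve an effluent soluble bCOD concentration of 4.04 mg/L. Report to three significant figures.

At the target effluent, Y k S/(K_s+S) = 0.483×6.58×4.04/74.94 = 0.1713 d⁻¹.
θ_c = 1/(μ − k_d) = 1/(0.1713 − 0.0492) = 1/0.1221 = 8.188 d.

θ_c ≈ 8.19 d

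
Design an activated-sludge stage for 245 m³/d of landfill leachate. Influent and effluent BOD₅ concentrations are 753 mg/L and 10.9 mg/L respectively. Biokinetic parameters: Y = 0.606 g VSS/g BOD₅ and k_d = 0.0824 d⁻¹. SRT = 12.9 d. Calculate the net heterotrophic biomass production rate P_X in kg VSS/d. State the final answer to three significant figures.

P_X ≈ 53.4 kg VSS/d

Correct the yield for decay: Y_obs = Y/(1 + k_d θ_c) = 0.606 / (1 + 0.0824 × 12.9) = 0.606 / 2.063 = 0.2938.
Q·(S₀ − S) = 245 × (753 − 10.9) × 10⁻³ = 181.8 kg/d removed.
Biomass produced: P_X = Y_obs·Q·ΔS = 0.2938 × 181.8 ≈ 53.41 kg VSS/d.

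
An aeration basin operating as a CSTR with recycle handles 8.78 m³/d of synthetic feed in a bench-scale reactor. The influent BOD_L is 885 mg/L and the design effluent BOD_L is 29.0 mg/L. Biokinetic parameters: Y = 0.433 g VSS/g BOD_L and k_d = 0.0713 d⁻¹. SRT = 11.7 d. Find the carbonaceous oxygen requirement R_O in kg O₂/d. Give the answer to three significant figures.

R_O ≈ 5.00 kg O₂/d

The observed yield is Y_obs = Y/(1 + k_d·θ_c) = 0.433 / (1 + 0.0713 × 11.7) = 0.433 / 1.834 = 0.2361 g VSS per g BOD_L removed.
Mass of BOD_L removed per day: Q(S₀ − S) = 8.78 × 856.0 g/m³ = 7.516 kg/d.
P_X = Y_obs·Q·(S₀ − S) = 0.2361 × 7.516 = 1.774 kg VSS/d.
Carbonaceous O₂ demand = substrate oxidised − cell-mass equivalent = 7.516 − 1.42 × 1.774 = 4.996 kg O₂/d.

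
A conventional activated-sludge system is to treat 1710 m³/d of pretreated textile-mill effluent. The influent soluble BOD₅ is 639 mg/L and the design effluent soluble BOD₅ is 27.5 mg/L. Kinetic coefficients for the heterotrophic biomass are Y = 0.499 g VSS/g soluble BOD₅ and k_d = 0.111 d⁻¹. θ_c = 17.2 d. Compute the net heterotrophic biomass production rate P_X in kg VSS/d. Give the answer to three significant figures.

Observed yield with endogenous decay: Y_obs = Y / (1 + k_d·θ_c) = 0.499 / (1 + 0.111 × 17.2) = 0.499 / 2.909 = 0.1715 g VSS/g soluble BOD₅.
Substrate removed = Q·(S₀ − S) = 1710 m³/d × (639 − 27.5) g/m³ = 1.05×10^6 g/d = 1046 kg/d.
Biomass produced: P_X = Y_obs·Q·ΔS = 0.1715 × 1046 ≈ 179.4 kg VSS/d.

P_X ≈ 179 kg VSS/d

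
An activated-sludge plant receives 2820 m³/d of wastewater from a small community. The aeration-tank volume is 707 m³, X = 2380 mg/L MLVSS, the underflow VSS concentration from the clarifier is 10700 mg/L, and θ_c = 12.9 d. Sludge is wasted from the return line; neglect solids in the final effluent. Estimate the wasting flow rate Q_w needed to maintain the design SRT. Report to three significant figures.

Q_w ≈ 12.2 m³/d

Wasting from the return line (neglecting effluent solids): Q_w = V·X / (θ_c·X_r) = 707.0 × 2380 / (12.9 × 10700) = 12.19 m³/d.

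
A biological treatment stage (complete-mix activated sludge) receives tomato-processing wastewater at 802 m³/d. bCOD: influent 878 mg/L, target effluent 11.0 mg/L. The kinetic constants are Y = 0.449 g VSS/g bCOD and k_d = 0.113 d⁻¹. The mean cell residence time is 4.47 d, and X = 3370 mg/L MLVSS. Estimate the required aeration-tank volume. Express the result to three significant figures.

V ≈ 275 m³

From the SRT design equation V = Y Q (S₀−S) θ_c / [X (1 + k_d θ_c)] = 0.449 × 802 × (878 − 11.0) × 4.47 / [3370 × (1 + 0.113 × 4.47)] = 1.4×10^6 / 5072 = 275.1 m³.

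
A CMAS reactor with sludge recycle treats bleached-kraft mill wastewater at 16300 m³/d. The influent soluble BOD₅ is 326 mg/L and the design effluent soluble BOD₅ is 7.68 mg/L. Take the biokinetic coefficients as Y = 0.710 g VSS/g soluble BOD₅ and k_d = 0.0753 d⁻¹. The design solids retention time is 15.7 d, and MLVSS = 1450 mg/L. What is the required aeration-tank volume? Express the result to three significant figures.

From the SRT design equation V = Y Q (S₀−S) θ_c / [X (1 + k_d θ_c)] = 0.710 × 16300 × (326 − 7.68) × 15.7 / [1450 × (1 + 0.0753 × 15.7)] = 5.78×10^7 / 3164 = 18279 m³.

V ≈ 18300 m³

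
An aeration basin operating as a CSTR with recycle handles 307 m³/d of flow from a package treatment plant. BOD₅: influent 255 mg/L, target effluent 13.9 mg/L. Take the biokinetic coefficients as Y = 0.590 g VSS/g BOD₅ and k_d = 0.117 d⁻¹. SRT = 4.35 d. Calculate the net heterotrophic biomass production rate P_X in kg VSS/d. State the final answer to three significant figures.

P_X ≈ 28.9 kg VSS/d

Observed yield with endogenous decay: Y_obs = Y / (1 + k_d·θ_c) = 0.590 / (1 + 0.117 × 4.35) = 0.590 / 1.509 = 0.3910 g VSS/g BOD₅.
Substrate removed = Q·(S₀ − S) = 307 m³/d × (255 − 13.9) g/m³ = 7.4×10^4 g/d = 74.02 kg/d.
Net biomass production P_X = Y_obs × Q·(S₀ − S) = 0.3910 × 74.02 = 28.94 kg VSS/d.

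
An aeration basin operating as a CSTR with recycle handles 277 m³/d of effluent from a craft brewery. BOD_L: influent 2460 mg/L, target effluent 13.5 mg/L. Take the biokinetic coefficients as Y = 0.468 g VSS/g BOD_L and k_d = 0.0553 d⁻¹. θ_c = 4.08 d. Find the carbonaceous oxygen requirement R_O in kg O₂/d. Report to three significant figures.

R_O ≈ 310 kg O₂/d

Observed yield with endogenous decay: Y_obs = Y / (1 + k_d·θ_c) = 0.468 / (1 + 0.0553 × 4.08) = 0.468 / 1.226 = 0.3818 g VSS/g BOD_L.
Substrate removed = Q·(S₀ − S) = 277 m³/d × (2460 − 13.5) g/m³ = 6.78×10^5 g/d = 677.7 kg/d.
Biomass synthesised: P_X = Y_obs × 677.7 = 258.8 kg VSS/d.
Carbonaceous O₂ demand = substrate oxidised − cell-mass equivalent = 677.7 − 1.42 × 258.8 = 310.2 kg O₂/d.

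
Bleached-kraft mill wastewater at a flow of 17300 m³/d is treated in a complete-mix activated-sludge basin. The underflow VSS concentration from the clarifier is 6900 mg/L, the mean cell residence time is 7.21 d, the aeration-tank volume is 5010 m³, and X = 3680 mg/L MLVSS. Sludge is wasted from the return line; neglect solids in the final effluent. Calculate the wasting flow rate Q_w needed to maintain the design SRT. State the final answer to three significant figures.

Q_w ≈ 371 m³/d

Q_w = (V·X)/(θ_c X_r) = 5010 × 3680 / (7.21 × 6900) = 370.6 m³/d.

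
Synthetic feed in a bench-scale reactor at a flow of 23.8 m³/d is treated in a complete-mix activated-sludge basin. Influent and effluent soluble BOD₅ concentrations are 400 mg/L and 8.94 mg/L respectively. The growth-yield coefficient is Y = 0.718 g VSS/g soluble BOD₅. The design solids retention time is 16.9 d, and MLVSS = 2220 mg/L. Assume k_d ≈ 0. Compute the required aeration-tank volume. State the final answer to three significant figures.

Biomass mass balance (decay neglected): V·X = Y·Q·(S₀ − S)·θ_c, so V = 0.718 × 23.8 × (400 − 8.94) × 16.9 / 2220 = 50.87 m³.

V ≈ 50.9 m³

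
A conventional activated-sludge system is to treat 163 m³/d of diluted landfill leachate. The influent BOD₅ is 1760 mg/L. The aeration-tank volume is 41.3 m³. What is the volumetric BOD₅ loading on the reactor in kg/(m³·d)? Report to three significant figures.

L_v = Q S₀ / V = 163 × 1760 × 10⁻³ / 41.30 = 6.946 kg/(m³·d).

L_v ≈ 6.95 kg BOD₅/(m³·d)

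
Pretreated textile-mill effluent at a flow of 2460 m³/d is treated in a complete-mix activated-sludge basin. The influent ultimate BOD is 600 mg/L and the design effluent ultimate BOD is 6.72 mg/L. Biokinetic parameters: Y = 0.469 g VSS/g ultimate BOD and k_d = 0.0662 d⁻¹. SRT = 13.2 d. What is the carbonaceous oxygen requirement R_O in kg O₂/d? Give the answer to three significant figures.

Correct the yield for decay: Y_obs = Y/(1 + k_d θ_c) = 0.469 / (1 + 0.0662 × 13.2) = 0.469 / 1.874 = 0.2503.
Substrate removed = Q·(S₀ − S) = 2460 m³/d × (600 − 6.72) g/m³ = 1.46×10^6 g/d = 1459 kg/d.
Net sludge production P_X = 0.2503 × 1459 = 365.3 kg VSS/d.
R_O = Q·(S₀ − S) − 1.42·P_X = 1459 − 1.42 × 365.3 = 940.8 kg O₂/d.

R_O ≈ 941 kg O₂/d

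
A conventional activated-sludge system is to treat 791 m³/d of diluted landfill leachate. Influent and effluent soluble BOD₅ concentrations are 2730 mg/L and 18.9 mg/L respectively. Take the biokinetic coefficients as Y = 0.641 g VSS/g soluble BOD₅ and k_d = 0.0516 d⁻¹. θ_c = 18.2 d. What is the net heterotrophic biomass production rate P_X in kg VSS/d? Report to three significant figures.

P_X ≈ 709 kg VSS/d

Correct the yield for decay: Y_obs = Y/(1 + k_d θ_c) = 0.641 / (1 + 0.0516 × 18.2) = 0.641 / 1.939 = 0.3306.
Q·(S₀ − S) = 791 × (2730 − 18.9) × 10⁻³ = 2144 kg/d removed.
P_X = Y_obs · Q(S₀ − S) = 0.3306 × 2144 = 708.9 kg VSS/d.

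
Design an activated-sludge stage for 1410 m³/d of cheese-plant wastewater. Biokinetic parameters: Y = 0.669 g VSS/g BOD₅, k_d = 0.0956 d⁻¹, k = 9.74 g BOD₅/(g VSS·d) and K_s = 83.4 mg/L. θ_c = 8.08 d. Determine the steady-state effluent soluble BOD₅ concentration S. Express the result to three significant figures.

For a completely mixed reactor with recycle the Lawrence–McCarty relation gives S = K_s·(1 + k_d·θ_c) / [θ_c·(Y·k − k_d) − 1] = 83.4 × (1 + 0.0956 × 8.08) / [8.08 × (0.669 × 9.74 − 0.0956) − 1] = 147.8 / 50.88 = 2.905 mg/L.

S ≈ 2.91 mg/L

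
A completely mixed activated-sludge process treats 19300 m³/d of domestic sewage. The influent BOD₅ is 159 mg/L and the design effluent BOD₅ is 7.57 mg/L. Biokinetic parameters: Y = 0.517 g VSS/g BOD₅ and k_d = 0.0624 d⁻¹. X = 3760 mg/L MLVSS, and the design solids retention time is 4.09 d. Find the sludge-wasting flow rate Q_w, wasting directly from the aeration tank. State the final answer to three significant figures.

From the SRT design equation V = Y Q (S₀−S) θ_c / [X (1 + k_d θ_c)] = 0.517 × 19300 × (159 − 7.57) × 4.09 / [3760 × (1 + 0.0624 × 4.09)] = 6.18×10^6 / 4720 = 1309 m³.
For wasting at MLVSS concentration, Q_w = V/θ_c = 1309/4.09 = 320.1 m³/d.

Q_w ≈ 320 m³/d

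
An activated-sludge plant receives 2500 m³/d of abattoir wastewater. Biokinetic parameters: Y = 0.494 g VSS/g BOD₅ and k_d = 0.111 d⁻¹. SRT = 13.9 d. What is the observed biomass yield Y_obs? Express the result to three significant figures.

Correct the yield for decay: Y_obs = Y/(1 + k_d θ_c) = 0.494 / (1 + 0.111 × 13.9) = 0.494 / 2.543 = 0.1943.

Y_obs ≈ 0.194 g VSS/g BOD₅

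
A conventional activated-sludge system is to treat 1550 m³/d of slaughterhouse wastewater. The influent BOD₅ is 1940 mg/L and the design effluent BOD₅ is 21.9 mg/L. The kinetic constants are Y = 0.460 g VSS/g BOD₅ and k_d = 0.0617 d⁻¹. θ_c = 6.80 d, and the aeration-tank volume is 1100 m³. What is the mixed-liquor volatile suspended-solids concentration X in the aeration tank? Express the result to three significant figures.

X ≈ 5960 mg/L

Solving the biomass balance for X: X = Y Q (S₀−S) θ_c / [V (1+k_d θ_c)] = 0.460 × 1550 × (1940 − 21.9) × 6.80 / [1100 × (1 + 0.0617 × 6.80)] = 5956 mg/L.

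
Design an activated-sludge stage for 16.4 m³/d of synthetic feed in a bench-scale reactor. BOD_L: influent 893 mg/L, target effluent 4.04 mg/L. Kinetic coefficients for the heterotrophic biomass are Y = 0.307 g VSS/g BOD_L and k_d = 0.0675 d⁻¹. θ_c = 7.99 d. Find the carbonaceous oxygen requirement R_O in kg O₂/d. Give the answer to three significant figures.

The observed yield is Y_obs = Y/(1 + k_d·θ_c) = 0.307 / (1 + 0.0675 × 7.99) = 0.307 / 1.539 = 0.1994 g VSS per g BOD_L removed.
Mass of BOD_L removed per day: Q(S₀ − S) = 16.4 × 889.0 g/m³ = 14.58 kg/d.
Net sludge production P_X = 0.1994 × 14.58 = 2.908 kg VSS/d.
R_O = Q·(S₀ − S) − 1.42·P_X = 14.58 − 1.42 × 2.908 = 10.45 kg O₂/d.

R_O ≈ 10.5 kg O₂/d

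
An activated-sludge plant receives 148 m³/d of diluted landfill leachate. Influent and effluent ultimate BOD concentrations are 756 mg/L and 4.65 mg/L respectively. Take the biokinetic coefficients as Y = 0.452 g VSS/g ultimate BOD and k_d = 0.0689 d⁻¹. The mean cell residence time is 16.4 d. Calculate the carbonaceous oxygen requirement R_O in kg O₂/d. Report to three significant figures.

Correct the yield for decay: Y_obs = Y/(1 + k_d θ_c) = 0.452 / (1 + 0.0689 × 16.4) = 0.452 / 2.130 = 0.2122.
Substrate removed = Q·(S₀ − S) = 148 m³/d × (756 − 4.65) g/m³ = 1.11×10^5 g/d = 111.2 kg/d.
Biomass synthesised: P_X = Y_obs × 111.2 = 23.60 kg VSS/d.
R_O = Q·ΔS − 1.42 P_X = 111.2 − 33.51 = 77.69 kg O₂/d.

R_O ≈ 77.7 kg O₂/d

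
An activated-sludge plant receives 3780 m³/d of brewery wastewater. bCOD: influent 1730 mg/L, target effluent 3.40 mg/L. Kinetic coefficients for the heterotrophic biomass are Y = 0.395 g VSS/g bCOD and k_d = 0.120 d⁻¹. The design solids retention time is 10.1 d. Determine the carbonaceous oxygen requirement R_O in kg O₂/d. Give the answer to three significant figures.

Y_obs = Y / (1 + k_d θ_c) = 0.395 / (1 + 0.120 × 10.1) = 0.395 / 2.212 = 0.1786.
ΔS = 1730 − 3.40 = 1727 mg/L, so the substrate removal rate is 3780 × 1727/1000 = 6527 kg bCOD/d.
Biomass synthesised: P_X = Y_obs × 6527 = 1165 kg VSS/d.
R_O = Q·(S₀ − S) − 1.42·P_X = 6527 − 1.42 × 1165 = 4872 kg O₂/d.

R_O ≈ 4870 kg O₂/d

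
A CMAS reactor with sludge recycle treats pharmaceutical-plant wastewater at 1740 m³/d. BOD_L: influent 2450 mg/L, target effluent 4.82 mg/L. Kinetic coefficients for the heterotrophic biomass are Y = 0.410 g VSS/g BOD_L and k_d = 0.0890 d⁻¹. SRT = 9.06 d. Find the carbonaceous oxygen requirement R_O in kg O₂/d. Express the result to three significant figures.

The observed yield is Y_obs = Y/(1 + k_d·θ_c) = 0.410 / (1 + 0.0890 × 9.06) = 0.410 / 1.806 = 0.2270 g VSS per g BOD_L removed.
ΔS = 2450 − 4.82 = 2445 mg/L, so the substrate removal rate is 1740 × 2445/1000 = 4255 kg BOD_L/d.
P_X = Y_obs·Q·(S₀ − S) = 0.2270 × 4255 = 965.7 kg VSS/d.
Carbonaceous O₂ demand = substrate oxidised − cell-mass equivalent = 4255 − 1.42 × 965.7 = 2883 kg O₂/d.

R_O ≈ 2880 kg O₂/d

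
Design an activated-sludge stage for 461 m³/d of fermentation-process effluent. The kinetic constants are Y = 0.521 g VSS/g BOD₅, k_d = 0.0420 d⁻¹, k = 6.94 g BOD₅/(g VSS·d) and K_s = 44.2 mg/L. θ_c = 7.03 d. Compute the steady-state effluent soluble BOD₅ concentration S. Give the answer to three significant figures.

S ≈ 2.37 mg/L

Effluent substrate depends only on kinetics and SRT: S = K_s(1 + k_d θ_c) / [θ_c(Yk − k_d) − 1] = 44.2 × (1 + 0.0420 × 7.03) / [7.03 × (0.521 × 6.94 − 0.0420) − 1] = 57.25 / 24.12 = 2.373 mg/L.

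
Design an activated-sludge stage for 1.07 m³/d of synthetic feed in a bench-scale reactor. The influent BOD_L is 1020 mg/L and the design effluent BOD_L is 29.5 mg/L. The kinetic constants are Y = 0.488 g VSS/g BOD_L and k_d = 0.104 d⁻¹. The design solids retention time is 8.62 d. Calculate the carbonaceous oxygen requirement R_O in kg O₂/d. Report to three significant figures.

Observed yield with endogenous decay: Y_obs = Y / (1 + k_d·θ_c) = 0.488 / (1 + 0.104 × 8.62) = 0.488 / 1.896 = 0.2573 g VSS/g BOD_L.
Substrate removed = Q·(S₀ − S) = 1.07 m³/d × (1020 − 29.5) g/m³ = 1.06×10^3 g/d = 1.060 kg/d.
P_X = Y_obs·Q·(S₀ − S) = 0.2573 × 1.060 = 0.2727 kg VSS/d.
Carbonaceous O₂ demand = substrate oxidised − cell-mass equivalent = 1.060 − 1.42 × 0.2727 = 0.6726 kg O₂/d.

R_O ≈ 0.673 kg O₂/d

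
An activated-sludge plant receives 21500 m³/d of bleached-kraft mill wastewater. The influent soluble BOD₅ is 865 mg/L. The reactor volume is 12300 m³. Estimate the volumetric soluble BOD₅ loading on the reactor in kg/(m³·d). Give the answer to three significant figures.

Volumetric loading L_v = Q·S₀ / V = 21500 × 865 g/m³ / 12300 m³ = 1512 g/(m³·d) = 1.512 kg soluble BOD₅/(m³·d).

L_v ≈ 1.51 kg soluble BOD₅/(m³·d)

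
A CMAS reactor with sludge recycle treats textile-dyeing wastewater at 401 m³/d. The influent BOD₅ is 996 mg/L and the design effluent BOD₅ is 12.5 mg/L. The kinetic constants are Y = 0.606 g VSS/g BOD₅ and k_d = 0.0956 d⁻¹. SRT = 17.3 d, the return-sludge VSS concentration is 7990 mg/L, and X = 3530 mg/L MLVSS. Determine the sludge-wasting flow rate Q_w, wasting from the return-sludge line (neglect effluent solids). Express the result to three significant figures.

Steady-state biomass mass balance: V·X·(1 + k_d·θ_c) = Y·Q·(S₀ − S)·θ_c, so V = 0.606 × 401 × (996 − 12.5) × 17.3 / [3530 × (1 + 0.0956 × 17.3)] = 4.13×10^6 / 9368 = 441.3 m³.
Wasting from the return line (neglecting effluent solids): Q_w = V·X / (θ_c·X_r) = 441.3 × 3530 / (17.3 × 7990) = 11.27 m³/d.

Q_w ≈ 11.3 m³/d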